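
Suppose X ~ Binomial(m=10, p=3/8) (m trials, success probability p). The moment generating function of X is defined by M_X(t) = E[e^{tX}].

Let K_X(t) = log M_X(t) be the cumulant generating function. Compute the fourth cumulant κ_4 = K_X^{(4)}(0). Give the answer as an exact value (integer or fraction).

κ_4 = K′′′′(0) = -975/1024

M_X(t) = (3*e^(t)/8 + 5/8)^10
K_X(t) = log M_X(t) = 10*log(3*e^(t)/8 + 5/8)
K′(t) = 30*e^(t)/(3*e^(t) + 5)
K′′(t) = 150*e^(t)/(9*e^(2*t) + 30*e^(t) + 25)
K′′′(t) = (-450*e^(2*t) + 750*e^(t))/(27*e^(3*t) + 135*e^(2*t) + 225*e^(t) + 125)
K′′′′(t) = (1350*e^(3*t) - 9000*e^(2*t) + 3750*e^(t))/(81*e^(4*t) + 540*e^(3*t) + 1350*e^(2*t) + 1500*e^(t) + 625)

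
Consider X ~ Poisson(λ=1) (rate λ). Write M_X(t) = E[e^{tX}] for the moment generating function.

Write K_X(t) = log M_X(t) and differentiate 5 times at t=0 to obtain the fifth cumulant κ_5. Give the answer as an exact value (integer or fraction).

κ_5 = K^(5)(0) = 1

M_X(t) = e^(e^(t) - 1)
K_X(t) = log M_X(t) = e^(t) - 1
K^(5)(t) = e^(t)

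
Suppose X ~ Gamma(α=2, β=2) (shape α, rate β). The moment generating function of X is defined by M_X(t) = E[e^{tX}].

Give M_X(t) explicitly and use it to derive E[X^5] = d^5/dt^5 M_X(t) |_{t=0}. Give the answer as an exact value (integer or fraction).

E[X^5] = M^(5)(0) = 45/2

M_X(t) = 4/(2 - t)^2
M^(5)(t) = -2880/(t^7 - 14*t^6 + 84*t^5 - 280*t^4 + 560*t^3 - 672*t^2 + 448*t - 128)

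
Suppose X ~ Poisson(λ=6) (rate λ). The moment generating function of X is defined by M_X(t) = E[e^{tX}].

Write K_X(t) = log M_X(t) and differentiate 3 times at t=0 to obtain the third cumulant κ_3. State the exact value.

M_X(t) = e^(6*e^(t) - 6)
K_X(t) = log M_X(t) = 6*e^(t) - 6
K′(t) = 6*e^(t)
K′′(t) = 6*e^(t)
K′′′(t) = 6*e^(t)

κ_3 = K′′′(0) = 6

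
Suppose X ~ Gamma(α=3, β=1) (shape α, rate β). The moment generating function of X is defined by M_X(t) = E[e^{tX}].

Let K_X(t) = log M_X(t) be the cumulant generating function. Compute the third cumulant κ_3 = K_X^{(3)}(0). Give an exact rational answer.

M_X(t) = (1 - t)^(-3)
K_X(t) = log M_X(t) = -3*log(1 - t)
K′(t) = -3/(t - 1)
K′′(t) = 3/(t^2 - 2*t + 1)
K′′′(t) = -6/(t^3 - 3*t^2 + 3*t - 1)

κ_3 = K′′′(0) = 6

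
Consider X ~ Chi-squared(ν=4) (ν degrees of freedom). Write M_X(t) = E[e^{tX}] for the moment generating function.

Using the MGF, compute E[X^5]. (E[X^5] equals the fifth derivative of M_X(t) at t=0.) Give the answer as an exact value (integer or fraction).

M_X(t) = (1 - 2*t)^(-2)
M^(5)(t) = -23040/(128*t^7 - 448*t^6 + 672*t^5 - 560*t^4 + 280*t^3 - 84*t^2 + 14*t - 1)

E[X^5] = M^(5)(0) = 23040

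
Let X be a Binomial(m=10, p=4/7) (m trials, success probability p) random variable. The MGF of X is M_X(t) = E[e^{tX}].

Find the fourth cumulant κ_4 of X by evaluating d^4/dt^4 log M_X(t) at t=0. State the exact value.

M_X(t) = (4*e^(t)/7 + 3/7)^10
K_X(t) = log M_X(t) = 10*log(4*e^(t)/7 + 3/7)
K^(4)(t) = (1920*e^(3*t) - 5760*e^(2*t) + 1080*e^(t))/(256*e^(4*t) + 768*e^(3*t) + 864*e^(2*t) + 432*e^(t) + 81)

κ_4 = K^(4)(0) = -2760/2401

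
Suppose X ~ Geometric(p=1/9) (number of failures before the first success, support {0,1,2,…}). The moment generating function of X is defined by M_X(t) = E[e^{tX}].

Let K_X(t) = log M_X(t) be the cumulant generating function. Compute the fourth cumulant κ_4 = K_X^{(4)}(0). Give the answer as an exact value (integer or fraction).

M_X(t) = 1/(9*(1 - 8*e^(t)/9))
K_X(t) = log M_X(t) = -log(1 - 8*e^(t)/9) - 2*log(3)
K′(t) = -8*e^(t)/(8*e^(t) - 9)
K′′(t) = 72*e^(t)/(64*e^(2*t) - 144*e^(t) + 81)
K′′′(t) = (-576*e^(2*t) - 648*e^(t))/(512*e^(3*t) - 1728*e^(2*t) + 1944*e^(t) - 729)
K′′′′(t) = (4608*e^(3*t) + 20736*e^(2*t) + 5832*e^(t))/(4096*e^(4*t) - 18432*e^(3*t) + 31104*e^(2*t) - 23328*e^(t) + 6561)

κ_4 = K′′′′(0) = 31176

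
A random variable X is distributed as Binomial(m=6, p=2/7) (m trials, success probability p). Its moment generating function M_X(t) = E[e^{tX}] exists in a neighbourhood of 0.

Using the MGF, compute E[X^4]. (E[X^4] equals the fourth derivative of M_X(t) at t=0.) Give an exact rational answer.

M_X(t) = (2*e^(t)/7 + 5/7)^6
D^4[M](t) = 82944*e^(6*t)/117649 + 600000*e^(5*t)/117649 + 1536000*e^(4*t)/117649 + 1620000*e^(3*t)/117649 + 600000*e^(2*t)/117649 + 37500*e^(t)/117649

E[X^4] = D^4[M](0) = 91356/2401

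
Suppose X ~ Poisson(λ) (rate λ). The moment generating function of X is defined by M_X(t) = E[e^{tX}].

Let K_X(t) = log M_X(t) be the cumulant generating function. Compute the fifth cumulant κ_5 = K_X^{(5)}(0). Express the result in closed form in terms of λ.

M_X(t) = e^(λ*(e^(t) - 1))
K_X(t) = log M_X(t) = λ*(e^(t) - 1)
K′(t) = λ*e^(t)
K′′(t) = λ*e^(t)
K′′′(t) = λ*e^(t)
K′′′′(t) = λ*e^(t)
K′′′′′(t) = λ*e^(t)

κ_5 = K′′′′′(0) = λ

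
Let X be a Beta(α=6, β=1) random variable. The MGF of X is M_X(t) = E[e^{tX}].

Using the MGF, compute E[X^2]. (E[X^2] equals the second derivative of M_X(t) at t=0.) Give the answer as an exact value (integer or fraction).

E[X^2] = M′′(0) = 3/4

M_X(t) = ₁F₁(6; 7; t)
M′(t) = 6*₁F₁(7; 8; t)/7
M′′(t) = 3*₁F₁(8; 9; t)/4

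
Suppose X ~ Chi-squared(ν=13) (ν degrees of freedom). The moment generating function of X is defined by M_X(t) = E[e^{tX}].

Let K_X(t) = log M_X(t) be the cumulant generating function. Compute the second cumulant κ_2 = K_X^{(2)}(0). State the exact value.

κ_2 = d^2K/dt^2 |_{t=0} = 26

M_X(t) = (1 - 2*t)^(-13/2)
K_X(t) = log M_X(t) = -13*log(1 - 2*t)/2
dK/dt = -13/(2*t - 1)
d^2K/dt^2 = 26/(4*t^2 - 4*t + 1)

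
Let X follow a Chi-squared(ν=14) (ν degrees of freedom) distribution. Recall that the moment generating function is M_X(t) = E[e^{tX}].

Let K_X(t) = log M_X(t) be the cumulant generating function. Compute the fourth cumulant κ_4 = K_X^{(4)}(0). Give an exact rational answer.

M_X(t) = (1 - 2*t)^(-7)
K_X(t) = log M_X(t) = -7*log(1 - 2*t)
D^4[K](t) = 672/(16*t^4 - 32*t^3 + 24*t^2 - 8*t + 1)

κ_4 = D^4[K](0) = 672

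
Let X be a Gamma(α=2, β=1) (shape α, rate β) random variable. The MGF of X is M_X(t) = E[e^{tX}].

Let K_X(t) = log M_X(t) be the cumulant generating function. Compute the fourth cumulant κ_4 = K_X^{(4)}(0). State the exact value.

M_X(t) = (1 - t)^(-2)
K_X(t) = log M_X(t) = -2*log(1 - t)
D^4[K](t) = 12/(t^4 - 4*t^3 + 6*t^2 - 4*t + 1)

κ_4 = D^4[K](0) = 12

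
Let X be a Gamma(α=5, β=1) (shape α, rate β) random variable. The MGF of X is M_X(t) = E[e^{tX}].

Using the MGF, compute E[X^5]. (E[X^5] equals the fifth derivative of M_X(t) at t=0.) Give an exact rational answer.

M_X(t) = (1 - t)^(-5)
dM/dt = 5/(t^6 - 6*t^5 + 15*t^4 - 20*t^3 + 15*t^2 - 6*t + 1)
d^2M/dt^2 = -30/(t^7 - 7*t^6 + 21*t^5 - 35*t^4 + 35*t^3 - 21*t^2 + 7*t - 1)
d^3M/dt^3 = 210/(t^8 - 8*t^7 + 28*t^6 - 56*t^5 + 70*t^4 - 56*t^3 + 28*t^2 - 8*t + 1)
d^4M/dt^4 = -1680/(t^9 - 9*t^8 + 36*t^7 - 84*t^6 + 126*t^5 - 126*t^4 + 84*t^3 - 36*t^2 + 9*t - 1)
d^5M/dt^5 = 15120/(t^10 - 10*t^9 + 45*t^8 - 120*t^7 + 210*t^6 - 252*t^5 + 210*t^4 - 120*t^3 + 45*t^2 - 10*t + 1)

E[X^5] = d^5M/dt^5 |_{t=0} = 15120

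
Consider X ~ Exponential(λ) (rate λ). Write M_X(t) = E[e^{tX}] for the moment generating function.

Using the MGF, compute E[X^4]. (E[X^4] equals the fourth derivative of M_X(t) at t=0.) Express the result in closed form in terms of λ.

E[X^4] = D^4[M](0) = 24/λ^4

M_X(t) = λ/(λ - t)
D^4[M](t) = -24*λ/(-λ^5 + 5*λ^4*t - 10*λ^3*t^2 + 10*λ^2*t^3 - 5*λ*t^4 + t^5)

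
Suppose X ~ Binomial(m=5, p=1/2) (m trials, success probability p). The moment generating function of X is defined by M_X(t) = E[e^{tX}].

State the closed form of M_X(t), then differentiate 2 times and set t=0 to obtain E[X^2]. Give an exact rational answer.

M_X(t) = (e^(t)/2 + 1/2)^5
D^2[M](t) = 25*e^(5*t)/32 + 5*e^(4*t)/2 + 45*e^(3*t)/16 + 5*e^(2*t)/4 + 5*e^(t)/32

E[X^2] = D^2[M](0) = 15/2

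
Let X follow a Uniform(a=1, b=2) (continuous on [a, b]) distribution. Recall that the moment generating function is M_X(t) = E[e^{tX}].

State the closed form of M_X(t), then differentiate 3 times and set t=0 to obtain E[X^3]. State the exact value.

M_X(t) = (e^(2*t) - e^(t))/t
dM/dt = (2*t*e^(2*t) - t*e^(t) - e^(2*t) + e^(t))/t^2
d^2M/dt^2 = (4*t^2*e^(2*t) - t^2*e^(t) - 4*t*e^(2*t) + 2*t*e^(t) + 2*e^(2*t) - 2*e^(t))/t^3
d^3M/dt^3 = (8*t^3*e^(2*t) - t^3*e^(t) - 12*t^2*e^(2*t) + 3*t^2*e^(t) + 12*t*e^(2*t) - 6*t*e^(t) - 6*e^(2*t) + 6*e^(t))/t^4

E[X^3] = d^3M/dt^3 |_{t=0} = 15/4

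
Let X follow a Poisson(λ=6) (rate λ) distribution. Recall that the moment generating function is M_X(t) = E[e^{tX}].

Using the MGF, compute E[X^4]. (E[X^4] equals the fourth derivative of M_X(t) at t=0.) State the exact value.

M_X(t) = e^(6*e^(t) - 6)
D^4[M](t) = (1296*e^(4*t)*e^(6*e^(t)) + 1296*e^(3*t)*e^(6*e^(t)) + 252*e^(2*t)*e^(6*e^(t)) + 6*e^(t)*e^(6*e^(t)))*e^(-6)

E[X^4] = D^4[M](0) = 2850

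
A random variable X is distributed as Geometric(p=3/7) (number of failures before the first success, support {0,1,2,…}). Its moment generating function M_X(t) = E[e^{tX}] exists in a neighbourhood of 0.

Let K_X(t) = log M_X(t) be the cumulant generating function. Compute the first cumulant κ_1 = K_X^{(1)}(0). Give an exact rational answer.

M_X(t) = 3/(7*(1 - 4*e^(t)/7))
K_X(t) = log M_X(t) = -log(1 - 4*e^(t)/7) - log(7) + log(3)
K^(1)(t) = -4*e^(t)/(4*e^(t) - 7)

κ_1 = K^(1)(0) = 4/3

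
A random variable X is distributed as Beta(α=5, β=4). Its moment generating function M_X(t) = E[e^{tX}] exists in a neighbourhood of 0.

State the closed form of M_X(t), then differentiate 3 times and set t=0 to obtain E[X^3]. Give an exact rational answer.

E[X^3] = M^(3)(0) = 7/33

M_X(t) = ₁F₁(5; 9; t)
M^(3)(t) = 7*₁F₁(8; 12; t)/33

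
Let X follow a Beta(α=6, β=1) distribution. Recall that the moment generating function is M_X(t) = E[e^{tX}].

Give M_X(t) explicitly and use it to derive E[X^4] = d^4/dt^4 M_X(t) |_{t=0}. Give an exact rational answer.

M_X(t) = ₁F₁(6; 7; t)
M^(4)(t) = 3*₁F₁(10; 11; t)/5

E[X^4] = M^(4)(0) = 3/5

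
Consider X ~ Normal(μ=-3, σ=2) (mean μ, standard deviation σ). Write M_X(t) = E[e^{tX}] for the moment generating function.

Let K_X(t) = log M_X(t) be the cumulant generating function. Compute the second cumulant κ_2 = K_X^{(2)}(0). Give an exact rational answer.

κ_2 = d^2K/dt^2 |_{t=0} = 4

M_X(t) = e^(2*t^2 - 3*t)
K_X(t) = log M_X(t) = 2*t^2 - 3*t
dK/dt = 4*t - 3
d^2K/dt^2 = 4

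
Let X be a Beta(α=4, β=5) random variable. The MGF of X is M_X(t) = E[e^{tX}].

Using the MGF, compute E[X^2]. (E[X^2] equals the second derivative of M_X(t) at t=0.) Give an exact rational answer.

E[X^2] = d^2M/dt^2 |_{t=0} = 2/9

M_X(t) = ₁F₁(4; 9; t)
dM/dt = 4*₁F₁(5; 10; t)/9
d^2M/dt^2 = 2*₁F₁(6; 11; t)/9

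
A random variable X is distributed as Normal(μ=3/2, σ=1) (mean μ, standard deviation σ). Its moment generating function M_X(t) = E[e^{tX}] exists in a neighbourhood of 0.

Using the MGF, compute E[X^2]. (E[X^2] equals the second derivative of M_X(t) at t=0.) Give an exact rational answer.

E[X^2] = d^2M/dt^2 |_{t=0} = 13/4

M_X(t) = e^(t^2/2 + 3*t/2)
dM/dt = t*e^(3*t/2)*e^(t^2/2) + 3*e^(3*t/2)*e^(t^2/2)/2
d^2M/dt^2 = t^2*e^(3*t/2)*e^(t^2/2) + 3*t*e^(3*t/2)*e^(t^2/2) + 13*e^(3*t/2)*e^(t^2/2)/4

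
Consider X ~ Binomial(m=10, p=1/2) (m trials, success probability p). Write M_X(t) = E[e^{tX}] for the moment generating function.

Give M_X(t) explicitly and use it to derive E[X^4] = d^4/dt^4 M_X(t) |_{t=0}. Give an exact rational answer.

E[X^4] = d^4M/dt^4 |_{t=0} = 2035/2

M_X(t) = (e^(t)/2 + 1/2)^10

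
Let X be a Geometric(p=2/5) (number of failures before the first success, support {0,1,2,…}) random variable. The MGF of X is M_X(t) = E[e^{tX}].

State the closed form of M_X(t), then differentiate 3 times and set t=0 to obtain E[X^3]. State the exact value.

M_X(t) = 2/(5*(1 - 3*e^(t)/5))
dM/dt = 6*e^(t)/(9*e^(2*t) - 30*e^(t) + 25)
d^2M/dt^2 = (-18*e^(2*t) - 30*e^(t))/(27*e^(3*t) - 135*e^(2*t) + 225*e^(t) - 125)
d^3M/dt^3 = (54*e^(3*t) + 360*e^(2*t) + 150*e^(t))/(81*e^(4*t) - 540*e^(3*t) + 1350*e^(2*t) - 1500*e^(t) + 625)

E[X^3] = d^3M/dt^3 |_{t=0} = 141/4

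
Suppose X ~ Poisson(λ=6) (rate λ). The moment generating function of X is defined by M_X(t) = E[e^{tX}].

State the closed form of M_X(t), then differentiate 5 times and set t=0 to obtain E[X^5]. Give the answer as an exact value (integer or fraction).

M_X(t) = e^(6*e^(t) - 6)
dM/dt = 6*e^(-6)*e^(t)*e^(6*e^(t))
d^2M/dt^2 = (36*e^(2*t)*e^(6*e^(t)) + 6*e^(t)*e^(6*e^(t)))*e^(-6)
d^3M/dt^3 = (216*e^(3*t)*e^(6*e^(t)) + 108*e^(2*t)*e^(6*e^(t)) + 6*e^(t)*e^(6*e^(t)))*e^(-6)
d^4M/dt^4 = (1296*e^(4*t)*e^(6*e^(t)) + 1296*e^(3*t)*e^(6*e^(t)) + 252*e^(2*t)*e^(6*e^(t)) + 6*e^(t)*e^(6*e^(t)))*e^(-6)
d^5M/dt^5 = (7776*e^(5*t)*e^(6*e^(t)) + 12960*e^(4*t)*e^(6*e^(t)) + 5400*e^(3*t)*e^(6*e^(t)) + 540*e^(2*t)*e^(6*e^(t)) + 6*e^(t)*e^(6*e^(t)))*e^(-6)

E[X^5] = d^5M/dt^5 |_{t=0} = 26682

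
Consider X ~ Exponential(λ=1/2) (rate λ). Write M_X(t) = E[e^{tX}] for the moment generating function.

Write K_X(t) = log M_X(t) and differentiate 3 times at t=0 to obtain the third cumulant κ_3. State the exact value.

κ_3 = K^(3)(0) = 16

M_X(t) = 1/(2*(1/2 - t))
K_X(t) = log M_X(t) = -log(1/2 - t) - log(2)
K^(3)(t) = -16/(8*t^3 - 12*t^2 + 6*t - 1)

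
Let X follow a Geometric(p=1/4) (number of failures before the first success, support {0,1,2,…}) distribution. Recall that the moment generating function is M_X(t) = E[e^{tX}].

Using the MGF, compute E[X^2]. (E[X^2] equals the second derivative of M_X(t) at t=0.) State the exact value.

M_X(t) = 1/(4*(1 - 3*e^(t)/4))
M′(t) = 3*e^(t)/(9*e^(2*t) - 24*e^(t) + 16)
M′′(t) = (-9*e^(2*t) - 12*e^(t))/(27*e^(3*t) - 108*e^(2*t) + 144*e^(t) - 64)

E[X^2] = M′′(0) = 21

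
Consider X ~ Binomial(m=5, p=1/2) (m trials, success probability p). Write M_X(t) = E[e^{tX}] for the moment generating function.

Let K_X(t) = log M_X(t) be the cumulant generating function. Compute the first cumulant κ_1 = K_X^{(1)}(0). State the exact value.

M_X(t) = (e^(t)/2 + 1/2)^5
K_X(t) = log M_X(t) = 5*log(e^(t)/2 + 1/2)
K′(t) = 5*e^(t)/(e^(t) + 1)

κ_1 = K′(0) = 5/2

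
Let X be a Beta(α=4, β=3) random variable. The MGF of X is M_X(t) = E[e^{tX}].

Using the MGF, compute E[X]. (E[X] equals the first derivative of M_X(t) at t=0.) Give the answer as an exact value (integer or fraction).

E[X] = dM/dt |_{t=0} = 4/7

M_X(t) = ₁F₁(4; 7; t)
dM/dt = 4*₁F₁(5; 8; t)/7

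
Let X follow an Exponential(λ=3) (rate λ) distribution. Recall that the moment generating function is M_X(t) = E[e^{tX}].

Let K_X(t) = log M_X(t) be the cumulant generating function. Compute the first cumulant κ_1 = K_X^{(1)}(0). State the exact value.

κ_1 = dK/dt |_{t=0} = 1/3

M_X(t) = 3/(3 - t)
K_X(t) = log M_X(t) = -log(3 - t) + log(3)
dK/dt = -1/(t - 3)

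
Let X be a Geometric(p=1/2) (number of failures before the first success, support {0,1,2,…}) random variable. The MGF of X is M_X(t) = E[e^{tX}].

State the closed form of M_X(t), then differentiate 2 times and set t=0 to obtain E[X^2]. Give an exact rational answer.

M_X(t) = 1/(2*(1 - e^(t)/2))
M′(t) = e^(t)/(e^(2*t) - 4*e^(t) + 4)
M′′(t) = (-e^(2*t) - 2*e^(t))/(e^(3*t) - 6*e^(2*t) + 12*e^(t) - 8)

E[X^2] = M′′(0) = 3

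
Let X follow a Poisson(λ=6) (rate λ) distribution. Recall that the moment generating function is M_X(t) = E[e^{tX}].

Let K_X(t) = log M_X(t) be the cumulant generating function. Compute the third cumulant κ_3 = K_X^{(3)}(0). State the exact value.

M_X(t) = e^(6*e^(t) - 6)
K_X(t) = log M_X(t) = 6*e^(t) - 6
K′(t) = 6*e^(t)
K′′(t) = 6*e^(t)
K′′′(t) = 6*e^(t)

κ_3 = K′′′(0) = 6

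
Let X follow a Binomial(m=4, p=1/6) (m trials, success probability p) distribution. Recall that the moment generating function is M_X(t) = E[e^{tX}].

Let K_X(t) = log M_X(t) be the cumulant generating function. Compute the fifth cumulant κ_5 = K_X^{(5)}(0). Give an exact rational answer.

κ_5 = K′′′′′(0) = -20/81

M_X(t) = (e^(t)/6 + 5/6)^4
K_X(t) = log M_X(t) = 4*log(e^(t)/6 + 5/6)
K′(t) = 4*e^(t)/(e^(t) + 5)
K′′(t) = 20*e^(t)/(e^(2*t) + 10*e^(t) + 25)
K′′′(t) = (-20*e^(2*t) + 100*e^(t))/(e^(3*t) + 15*e^(2*t) + 75*e^(t) + 125)
K′′′′(t) = (20*e^(3*t) - 400*e^(2*t) + 500*e^(t))/(e^(4*t) + 20*e^(3*t) + 150*e^(2*t) + 500*e^(t) + 625)
K′′′′′(t) = (-20*e^(4*t) + 1100*e^(3*t) - 5500*e^(2*t) + 2500*e^(t))/(e^(5*t) + 25*e^(4*t) + 250*e^(3*t) + 1250*e^(2*t) + 3125*e^(t) + 3125)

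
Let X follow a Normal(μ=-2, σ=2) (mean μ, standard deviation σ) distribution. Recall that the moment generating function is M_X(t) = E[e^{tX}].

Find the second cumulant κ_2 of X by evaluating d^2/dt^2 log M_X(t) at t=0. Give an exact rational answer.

κ_2 = d^2K/dt^2 |_{t=0} = 4

M_X(t) = e^(2*t^2 - 2*t)
K_X(t) = log M_X(t) = 2*t^2 - 2*t
dK/dt = 4*t - 2
d^2K/dt^2 = 4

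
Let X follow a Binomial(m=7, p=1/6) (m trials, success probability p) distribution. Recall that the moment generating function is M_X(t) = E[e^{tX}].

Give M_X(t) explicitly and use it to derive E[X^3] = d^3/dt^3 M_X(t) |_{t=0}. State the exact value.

E[X^3] = M′′′(0) = 203/36

M_X(t) = (e^(t)/6 + 5/6)^7
M′(t) = 7*e^(7*t)/279936 + 35*e^(6*t)/46656 + 875*e^(5*t)/93312 + 4375*e^(4*t)/69984 + 21875*e^(3*t)/93312 + 21875*e^(2*t)/46656 + 109375*e^(t)/279936
M′′(t) = 49*e^(7*t)/279936 + 35*e^(6*t)/7776 + 4375*e^(5*t)/93312 + 4375*e^(4*t)/17496 + 21875*e^(3*t)/31104 + 21875*e^(2*t)/23328 + 109375*e^(t)/279936
M′′′(t) = 343*e^(7*t)/279936 + 35*e^(6*t)/1296 + 21875*e^(5*t)/93312 + 4375*e^(4*t)/4374 + 21875*e^(3*t)/10368 + 21875*e^(2*t)/11664 + 109375*e^(t)/279936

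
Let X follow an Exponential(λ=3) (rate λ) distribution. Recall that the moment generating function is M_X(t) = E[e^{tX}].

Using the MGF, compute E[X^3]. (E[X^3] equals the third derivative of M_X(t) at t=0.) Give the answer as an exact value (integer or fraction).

E[X^3] = M^(3)(0) = 2/9

M_X(t) = 3/(3 - t)
M^(3)(t) = 18/(t^4 - 12*t^3 + 54*t^2 - 108*t + 81)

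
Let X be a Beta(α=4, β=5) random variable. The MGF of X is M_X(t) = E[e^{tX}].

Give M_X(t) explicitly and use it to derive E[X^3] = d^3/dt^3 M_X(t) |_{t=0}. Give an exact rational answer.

M_X(t) = ₁F₁(4; 9; t)
D^3[M](t) = 4*₁F₁(7; 12; t)/33

E[X^3] = D^3[M](0) = 4/33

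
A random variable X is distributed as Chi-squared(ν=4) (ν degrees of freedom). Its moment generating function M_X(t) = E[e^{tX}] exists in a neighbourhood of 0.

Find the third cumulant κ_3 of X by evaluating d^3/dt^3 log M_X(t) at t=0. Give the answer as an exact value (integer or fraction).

κ_3 = D^3[K](0) = 32

M_X(t) = (1 - 2*t)^(-2)
K_X(t) = log M_X(t) = -2*log(1 - 2*t)
D^3[K](t) = -32/(8*t^3 - 12*t^2 + 6*t - 1)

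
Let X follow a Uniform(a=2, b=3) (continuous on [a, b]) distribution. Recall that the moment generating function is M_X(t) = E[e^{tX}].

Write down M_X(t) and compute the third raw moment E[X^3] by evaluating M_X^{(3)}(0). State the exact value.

M_X(t) = (e^(3*t) - e^(2*t))/t
M′(t) = (3*t*e^(3*t) - 2*t*e^(2*t) - e^(3*t) + e^(2*t))/t^2
M′′(t) = (9*t^2*e^(3*t) - 4*t^2*e^(2*t) - 6*t*e^(3*t) + 4*t*e^(2*t) + 2*e^(3*t) - 2*e^(2*t))/t^3
M′′′(t) = (27*t^3*e^(3*t) - 8*t^3*e^(2*t) - 27*t^2*e^(3*t) + 12*t^2*e^(2*t) + 18*t*e^(3*t) - 12*t*e^(2*t) - 6*e^(3*t) + 6*e^(2*t))/t^4

E[X^3] = M′′′(0) = 65/4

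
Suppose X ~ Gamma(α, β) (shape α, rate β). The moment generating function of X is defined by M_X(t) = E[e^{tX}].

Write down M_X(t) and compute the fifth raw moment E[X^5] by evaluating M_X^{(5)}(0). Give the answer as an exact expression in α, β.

M_X(t) = (β/(β - t))^α
M′(t) = -α*β^α*(1/(β - t))^α/(-β + t)
M′′(t) = (α^2*β^α*(1/(β - t))^α + α*β^α*(1/(β - t))^α)/(β^2 - 2*β*t + t^2)
M′′′(t) = (-α^3*β^α*(1/(β - t))^α - 3*α^2*β^α*(1/(β - t))^α - 2*α*β^α*(1/(β - t))^α)/(-β^3 + 3*β^2*t - 3*β*t^2 + t^3)
M′′′′(t) = (α^4*β^α*(1/(β - t))^α + 6*α^3*β^α*(1/(β - t))^α + 11*α^2*β^α*(1/(β - t))^α + 6*α*β^α*(1/(β - t))^α)/(β^4 - 4*β^3*t + 6*β^2*t^2 - 4*β*t^3 + t^4)

E[X^5] = M′′′′′(0) = α*(α^4 + 10*α^3 + 35*α^2 + 50*α + 24)/β^5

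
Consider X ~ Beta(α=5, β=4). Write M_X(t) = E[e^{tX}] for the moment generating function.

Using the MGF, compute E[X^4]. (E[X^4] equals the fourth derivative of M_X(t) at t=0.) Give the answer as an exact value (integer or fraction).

M_X(t) = ₁F₁(5; 9; t)
M′(t) = 5*₁F₁(6; 10; t)/9
M′′(t) = ₁F₁(7; 11; t)/3
M′′′(t) = 7*₁F₁(8; 12; t)/33
M′′′′(t) = 14*₁F₁(9; 13; t)/99

E[X^4] = M′′′′(0) = 14/99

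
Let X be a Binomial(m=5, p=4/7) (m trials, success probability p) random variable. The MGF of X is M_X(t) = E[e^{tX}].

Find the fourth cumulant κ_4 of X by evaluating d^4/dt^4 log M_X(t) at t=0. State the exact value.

M_X(t) = (4*e^(t)/7 + 3/7)^5
K_X(t) = log M_X(t) = 5*log(4*e^(t)/7 + 3/7)
dK/dt = 20*e^(t)/(4*e^(t) + 3)
d^2K/dt^2 = 60*e^(t)/(16*e^(2*t) + 24*e^(t) + 9)
d^3K/dt^3 = (-240*e^(2*t) + 180*e^(t))/(64*e^(3*t) + 144*e^(2*t) + 108*e^(t) + 27)
d^4K/dt^4 = (960*e^(3*t) - 2880*e^(2*t) + 540*e^(t))/(256*e^(4*t) + 768*e^(3*t) + 864*e^(2*t) + 432*e^(t) + 81)

κ_4 = d^4K/dt^4 |_{t=0} = -1380/2401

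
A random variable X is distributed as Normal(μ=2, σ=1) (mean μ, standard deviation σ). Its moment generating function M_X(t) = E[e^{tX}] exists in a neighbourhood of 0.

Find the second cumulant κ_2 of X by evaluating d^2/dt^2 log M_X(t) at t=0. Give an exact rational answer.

M_X(t) = e^(t^2/2 + 2*t)
K_X(t) = log M_X(t) = t^2/2 + 2*t
K^(2)(t) = 1

κ_2 = K^(2)(0) = 1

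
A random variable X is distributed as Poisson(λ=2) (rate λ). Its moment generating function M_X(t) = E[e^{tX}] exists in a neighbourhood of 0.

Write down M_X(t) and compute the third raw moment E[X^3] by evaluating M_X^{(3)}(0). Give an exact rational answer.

E[X^3] = D^3[M](0) = 22

M_X(t) = e^(2*e^(t) - 2)
D^3[M](t) = (8*e^(3*t)*e^(2*e^(t)) + 12*e^(2*t)*e^(2*e^(t)) + 2*e^(t)*e^(2*e^(t)))*e^(-2)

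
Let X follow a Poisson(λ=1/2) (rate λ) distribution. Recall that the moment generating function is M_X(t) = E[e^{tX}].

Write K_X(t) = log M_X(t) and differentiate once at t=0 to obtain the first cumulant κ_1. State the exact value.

κ_1 = K′(0) = 1/2

M_X(t) = e^(e^(t)/2 - 1/2)
K_X(t) = log M_X(t) = e^(t)/2 - 1/2
K′(t) = e^(t)/2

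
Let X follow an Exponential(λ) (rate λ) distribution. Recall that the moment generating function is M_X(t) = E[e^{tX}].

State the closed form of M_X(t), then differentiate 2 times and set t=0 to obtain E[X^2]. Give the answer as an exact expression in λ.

M_X(t) = λ/(λ - t)
M′(t) = λ/(λ^2 - 2*λ*t + t^2)
M′′(t) = -2*λ/(-λ^3 + 3*λ^2*t - 3*λ*t^2 + t^3)

E[X^2] = M′′(0) = 2/λ^2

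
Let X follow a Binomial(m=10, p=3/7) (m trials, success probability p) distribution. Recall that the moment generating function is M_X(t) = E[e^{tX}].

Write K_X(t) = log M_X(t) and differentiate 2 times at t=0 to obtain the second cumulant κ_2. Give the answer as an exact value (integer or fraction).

κ_2 = d^2K/dt^2 |_{t=0} = 120/49

M_X(t) = (3*e^(t)/7 + 4/7)^10
K_X(t) = log M_X(t) = 10*log(3*e^(t)/7 + 4/7)
dK/dt = 30*e^(t)/(3*e^(t) + 4)
d^2K/dt^2 = 120*e^(t)/(9*e^(2*t) + 24*e^(t) + 16)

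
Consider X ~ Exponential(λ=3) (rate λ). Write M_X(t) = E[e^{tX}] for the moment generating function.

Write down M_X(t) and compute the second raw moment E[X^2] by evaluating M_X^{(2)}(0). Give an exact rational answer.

M_X(t) = 3/(3 - t)
D^2[M](t) = -6/(t^3 - 9*t^2 + 27*t - 27)

E[X^2] = D^2[M](0) = 2/9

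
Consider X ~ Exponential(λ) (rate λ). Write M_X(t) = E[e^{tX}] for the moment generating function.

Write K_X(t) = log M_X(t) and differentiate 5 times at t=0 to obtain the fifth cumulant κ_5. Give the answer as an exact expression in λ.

M_X(t) = λ/(λ - t)
K_X(t) = log M_X(t) = log(λ) - log(λ - t)
D^5[K](t) = -24/(-λ^5 + 5*λ^4*t - 10*λ^3*t^2 + 10*λ^2*t^3 - 5*λ*t^4 + t^5)

κ_5 = D^5[K](0) = 24/λ^5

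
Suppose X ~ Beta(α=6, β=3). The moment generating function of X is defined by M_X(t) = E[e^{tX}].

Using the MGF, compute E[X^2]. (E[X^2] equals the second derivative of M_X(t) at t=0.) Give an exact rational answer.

E[X^2] = d^2M/dt^2 |_{t=0} = 7/15

M_X(t) = ₁F₁(6; 9; t)
dM/dt = 2*₁F₁(7; 10; t)/3
d^2M/dt^2 = 7*₁F₁(8; 11; t)/15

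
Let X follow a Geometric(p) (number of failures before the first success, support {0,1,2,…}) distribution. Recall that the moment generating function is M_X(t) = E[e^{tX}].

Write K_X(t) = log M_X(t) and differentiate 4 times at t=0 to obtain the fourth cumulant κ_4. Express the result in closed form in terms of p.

κ_4 = d^4K/dt^4 |_{t=0} = (-p^3 + 7*p^2 - 12*p + 6)/p^4

M_X(t) = p/(-(1 - p)*e^(t) + 1)
K_X(t) = log M_X(t) = log(p) - log(-(1 - p)*e^(t) + 1)
dK/dt = (-p*e^(t) + e^(t))/(p*e^(t) - e^(t) + 1)
d^2K/dt^2 = (-p*e^(t) + e^(t))/(p^2*e^(2*t) - 2*p*e^(2*t) + 2*p*e^(t) + e^(2*t) - 2*e^(t) + 1)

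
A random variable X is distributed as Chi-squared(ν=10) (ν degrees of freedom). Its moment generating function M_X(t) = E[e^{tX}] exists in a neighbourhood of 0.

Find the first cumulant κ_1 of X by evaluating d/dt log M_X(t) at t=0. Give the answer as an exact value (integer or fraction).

M_X(t) = (1 - 2*t)^(-5)
K_X(t) = log M_X(t) = -5*log(1 - 2*t)
D[K](t) = -10/(2*t - 1)

κ_1 = D[K](0) = 10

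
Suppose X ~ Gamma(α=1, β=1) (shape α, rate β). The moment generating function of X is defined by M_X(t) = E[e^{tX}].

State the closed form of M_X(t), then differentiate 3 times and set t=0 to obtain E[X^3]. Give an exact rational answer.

E[X^3] = M^(3)(0) = 6

M_X(t) = 1/(1 - t)
M^(3)(t) = 6/(t^4 - 4*t^3 + 6*t^2 - 4*t + 1)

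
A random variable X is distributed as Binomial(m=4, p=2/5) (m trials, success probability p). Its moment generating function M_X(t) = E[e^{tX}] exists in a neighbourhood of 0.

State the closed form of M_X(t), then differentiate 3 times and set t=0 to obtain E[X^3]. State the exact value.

M_X(t) = (2*e^(t)/5 + 3/5)^4
M′(t) = 64*e^(4*t)/625 + 288*e^(3*t)/625 + 432*e^(2*t)/625 + 216*e^(t)/625
M′′(t) = 256*e^(4*t)/625 + 864*e^(3*t)/625 + 864*e^(2*t)/625 + 216*e^(t)/625
M′′′(t) = 1024*e^(4*t)/625 + 2592*e^(3*t)/625 + 1728*e^(2*t)/625 + 216*e^(t)/625

E[X^3] = M′′′(0) = 1112/125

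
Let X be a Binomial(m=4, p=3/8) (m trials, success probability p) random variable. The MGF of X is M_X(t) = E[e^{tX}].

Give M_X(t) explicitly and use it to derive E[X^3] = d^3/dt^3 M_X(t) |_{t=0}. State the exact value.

E[X^3] = M′′′(0) = 501/64

M_X(t) = (3*e^(t)/8 + 5/8)^4
M′(t) = 81*e^(4*t)/1024 + 405*e^(3*t)/1024 + 675*e^(2*t)/1024 + 375*e^(t)/1024
M′′(t) = 81*e^(4*t)/256 + 1215*e^(3*t)/1024 + 675*e^(2*t)/512 + 375*e^(t)/1024
M′′′(t) = 81*e^(4*t)/64 + 3645*e^(3*t)/1024 + 675*e^(2*t)/256 + 375*e^(t)/1024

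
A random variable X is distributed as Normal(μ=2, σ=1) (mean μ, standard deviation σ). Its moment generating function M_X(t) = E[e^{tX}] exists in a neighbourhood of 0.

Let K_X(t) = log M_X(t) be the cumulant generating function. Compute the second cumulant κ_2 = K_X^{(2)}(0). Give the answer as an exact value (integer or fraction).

κ_2 = d^2K/dt^2 |_{t=0} = 1

M_X(t) = e^(t^2/2 + 2*t)
K_X(t) = log M_X(t) = t^2/2 + 2*t
dK/dt = t + 2
d^2K/dt^2 = 1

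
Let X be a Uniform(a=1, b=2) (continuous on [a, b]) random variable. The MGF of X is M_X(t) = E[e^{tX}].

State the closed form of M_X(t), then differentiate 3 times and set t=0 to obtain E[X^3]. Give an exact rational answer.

M_X(t) = (e^(2*t) - e^(t))/t
D^3[M](t) = (8*t^3*e^(2*t) - t^3*e^(t) - 12*t^2*e^(2*t) + 3*t^2*e^(t) + 12*t*e^(2*t) - 6*t*e^(t) - 6*e^(2*t) + 6*e^(t))/t^4

E[X^3] = D^3[M](0) = 15/4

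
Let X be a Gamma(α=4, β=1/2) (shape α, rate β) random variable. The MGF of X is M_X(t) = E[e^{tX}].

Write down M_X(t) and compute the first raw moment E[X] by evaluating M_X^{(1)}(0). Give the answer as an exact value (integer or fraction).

E[X] = M′(0) = 8

M_X(t) = 1/(16*(1/2 - t)^4)
M′(t) = -8/(32*t^5 - 80*t^4 + 80*t^3 - 40*t^2 + 10*t - 1)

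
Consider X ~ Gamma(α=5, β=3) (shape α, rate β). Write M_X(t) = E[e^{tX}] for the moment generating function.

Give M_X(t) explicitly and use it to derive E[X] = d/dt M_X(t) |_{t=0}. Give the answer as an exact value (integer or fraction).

M_X(t) = 243/(3 - t)^5
M^(1)(t) = 1215/(t^6 - 18*t^5 + 135*t^4 - 540*t^3 + 1215*t^2 - 1458*t + 729)

E[X] = M^(1)(0) = 5/3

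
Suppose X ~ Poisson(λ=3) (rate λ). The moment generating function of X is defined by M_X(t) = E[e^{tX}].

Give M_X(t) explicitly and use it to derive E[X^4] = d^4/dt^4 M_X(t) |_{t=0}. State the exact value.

M_X(t) = e^(3*e^(t) - 3)
dM/dt = 3*e^(-3)*e^(t)*e^(3*e^(t))
d^2M/dt^2 = (9*e^(2*t)*e^(3*e^(t)) + 3*e^(t)*e^(3*e^(t)))*e^(-3)
d^3M/dt^3 = (27*e^(3*t)*e^(3*e^(t)) + 27*e^(2*t)*e^(3*e^(t)) + 3*e^(t)*e^(3*e^(t)))*e^(-3)
d^4M/dt^4 = (81*e^(4*t)*e^(3*e^(t)) + 162*e^(3*t)*e^(3*e^(t)) + 63*e^(2*t)*e^(3*e^(t)) + 3*e^(t)*e^(3*e^(t)))*e^(-3)

E[X^4] = d^4M/dt^4 |_{t=0} = 309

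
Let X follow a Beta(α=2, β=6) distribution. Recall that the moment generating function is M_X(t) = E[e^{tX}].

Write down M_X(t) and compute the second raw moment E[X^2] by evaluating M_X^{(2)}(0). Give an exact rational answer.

M_X(t) = ₁F₁(2; 8; t)
M^(2)(t) = ₁F₁(4; 10; t)/12

E[X^2] = M^(2)(0) = 1/12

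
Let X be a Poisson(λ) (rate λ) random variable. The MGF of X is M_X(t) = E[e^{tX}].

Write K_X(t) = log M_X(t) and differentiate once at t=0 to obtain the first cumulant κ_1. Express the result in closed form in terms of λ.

κ_1 = D[K](0) = λ

M_X(t) = e^(λ*(e^(t) - 1))
K_X(t) = log M_X(t) = λ*(e^(t) - 1)
D[K](t) = λ*e^(t)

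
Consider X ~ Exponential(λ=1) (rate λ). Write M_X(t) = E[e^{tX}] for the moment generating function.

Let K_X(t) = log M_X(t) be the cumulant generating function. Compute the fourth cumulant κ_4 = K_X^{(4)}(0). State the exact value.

κ_4 = K^(4)(0) = 6

M_X(t) = 1/(1 - t)
K_X(t) = log M_X(t) = -log(1 - t)
K^(4)(t) = 6/(t^4 - 4*t^3 + 6*t^2 - 4*t + 1)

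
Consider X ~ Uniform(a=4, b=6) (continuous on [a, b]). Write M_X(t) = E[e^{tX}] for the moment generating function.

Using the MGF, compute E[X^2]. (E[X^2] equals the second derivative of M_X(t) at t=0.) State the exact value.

M_X(t) = (e^(6*t) - e^(4*t))/(2*t)
M′(t) = (6*t*e^(6*t) - 4*t*e^(4*t) - e^(6*t) + e^(4*t))/(2*t^2)
M′′(t) = (18*t^2*e^(6*t) - 8*t^2*e^(4*t) - 6*t*e^(6*t) + 4*t*e^(4*t) + e^(6*t) - e^(4*t))/t^3

E[X^2] = M′′(0) = 76/3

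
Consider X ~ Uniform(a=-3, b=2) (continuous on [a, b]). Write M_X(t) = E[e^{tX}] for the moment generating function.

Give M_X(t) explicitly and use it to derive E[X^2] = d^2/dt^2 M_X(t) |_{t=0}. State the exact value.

E[X^2] = d^2M/dt^2 |_{t=0} = 7/3

M_X(t) = (e^(2*t) - e^(-3*t))/(5*t)
dM/dt = (2*t*e^(5*t) + 3*t - e^(5*t) + 1)*e^(-3*t)/(5*t^2)
d^2M/dt^2 = (4*t^2*e^(5*t) - 9*t^2 - 4*t*e^(5*t) - 6*t + 2*e^(5*t) - 2)*e^(-3*t)/(5*t^3)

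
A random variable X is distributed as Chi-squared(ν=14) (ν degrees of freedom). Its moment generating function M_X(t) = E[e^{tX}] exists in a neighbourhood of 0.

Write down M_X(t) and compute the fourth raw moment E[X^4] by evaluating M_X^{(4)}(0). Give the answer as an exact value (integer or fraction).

E[X^4] = d^4M/dt^4 |_{t=0} = 80640

M_X(t) = (1 - 2*t)^(-7)
dM/dt = 14/(256*t^8 - 1024*t^7 + 1792*t^6 - 1792*t^5 + 1120*t^4 - 448*t^3 + 112*t^2 - 16*t + 1)
d^2M/dt^2 = -224/(512*t^9 - 2304*t^8 + 4608*t^7 - 5376*t^6 + 4032*t^5 - 2016*t^4 + 672*t^3 - 144*t^2 + 18*t - 1)
d^3M/dt^3 = 4032/(1024*t^10 - 5120*t^9 + 11520*t^8 - 15360*t^7 + 13440*t^6 - 8064*t^5 + 3360*t^4 - 960*t^3 + 180*t^2 - 20*t + 1)
d^4M/dt^4 = -80640/(2048*t^11 - 11264*t^10 + 28160*t^9 - 42240*t^8 + 42240*t^7 - 29568*t^6 + 14784*t^5 - 5280*t^4 + 1320*t^3 - 220*t^2 + 22*t - 1)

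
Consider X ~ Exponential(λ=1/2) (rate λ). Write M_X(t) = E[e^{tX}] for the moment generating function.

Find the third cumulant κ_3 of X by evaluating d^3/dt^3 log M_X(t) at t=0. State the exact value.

M_X(t) = 1/(2*(1/2 - t))
K_X(t) = log M_X(t) = -log(1/2 - t) - log(2)
K′(t) = -2/(2*t - 1)
K′′(t) = 4/(4*t^2 - 4*t + 1)
K′′′(t) = -16/(8*t^3 - 12*t^2 + 6*t - 1)

κ_3 = K′′′(0) = 16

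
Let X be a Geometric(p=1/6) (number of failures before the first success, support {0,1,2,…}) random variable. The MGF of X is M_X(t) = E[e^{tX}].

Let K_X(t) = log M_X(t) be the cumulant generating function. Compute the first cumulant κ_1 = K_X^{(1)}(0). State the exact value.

M_X(t) = 1/(6*(1 - 5*e^(t)/6))
K_X(t) = log M_X(t) = -log(1 - 5*e^(t)/6) - log(6)
K′(t) = -5*e^(t)/(5*e^(t) - 6)

κ_1 = K′(0) = 5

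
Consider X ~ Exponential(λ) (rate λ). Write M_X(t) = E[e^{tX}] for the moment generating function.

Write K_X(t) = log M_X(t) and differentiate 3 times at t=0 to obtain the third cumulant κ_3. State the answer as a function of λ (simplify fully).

κ_3 = K^(3)(0) = 2/λ^3

M_X(t) = λ/(λ - t)
K_X(t) = log M_X(t) = log(λ) - log(λ - t)
K^(3)(t) = -2/(-λ^3 + 3*λ^2*t - 3*λ*t^2 + t^3)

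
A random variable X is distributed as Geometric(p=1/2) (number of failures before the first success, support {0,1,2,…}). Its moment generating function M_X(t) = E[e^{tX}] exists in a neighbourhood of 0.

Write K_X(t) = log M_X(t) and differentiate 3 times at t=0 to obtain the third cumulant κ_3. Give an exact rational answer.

M_X(t) = 1/(2*(1 - e^(t)/2))
K_X(t) = log M_X(t) = -log(1 - e^(t)/2) - log(2)
K^(3)(t) = (-2*e^(2*t) - 4*e^(t))/(e^(3*t) - 6*e^(2*t) + 12*e^(t) - 8)

κ_3 = K^(3)(0) = 6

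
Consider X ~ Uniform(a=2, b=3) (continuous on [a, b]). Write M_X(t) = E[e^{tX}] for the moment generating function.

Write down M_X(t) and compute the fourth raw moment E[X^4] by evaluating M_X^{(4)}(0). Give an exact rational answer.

E[X^4] = D^4[M](0) = 211/5

M_X(t) = (e^(3*t) - e^(2*t))/t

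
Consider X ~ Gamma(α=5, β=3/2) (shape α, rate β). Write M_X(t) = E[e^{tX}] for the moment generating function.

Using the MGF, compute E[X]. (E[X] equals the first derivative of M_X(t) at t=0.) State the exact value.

E[X] = dM/dt |_{t=0} = 10/3

M_X(t) = 243/(32*(3/2 - t)^5)
dM/dt = 2430/(64*t^6 - 576*t^5 + 2160*t^4 - 4320*t^3 + 4860*t^2 - 2916*t + 729)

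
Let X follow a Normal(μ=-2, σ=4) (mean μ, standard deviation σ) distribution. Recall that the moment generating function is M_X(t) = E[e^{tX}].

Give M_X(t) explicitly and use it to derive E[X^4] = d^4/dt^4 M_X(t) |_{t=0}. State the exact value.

E[X^4] = M′′′′(0) = 1168

M_X(t) = e^(8*t^2 - 2*t)
M′(t) = 16*t*e^(-2*t)*e^(8*t^2) - 2*e^(-2*t)*e^(8*t^2)
M′′(t) = (256*t^2*e^(8*t^2) - 64*t*e^(8*t^2) + 20*e^(8*t^2))*e^(-2*t)
M′′′(t) = (4096*t^3*e^(8*t^2) - 1536*t^2*e^(8*t^2) + 960*t*e^(8*t^2) - 104*e^(8*t^2))*e^(-2*t)
M′′′′(t) = (65536*t^4*e^(8*t^2) - 32768*t^3*e^(8*t^2) + 30720*t^2*e^(8*t^2) - 6656*t*e^(8*t^2) + 1168*e^(8*t^2))*e^(-2*t)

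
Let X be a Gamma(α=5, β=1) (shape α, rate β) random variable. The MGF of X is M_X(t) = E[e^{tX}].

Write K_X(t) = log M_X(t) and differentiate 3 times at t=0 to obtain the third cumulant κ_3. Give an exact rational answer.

κ_3 = D^3[K](0) = 10

M_X(t) = (1 - t)^(-5)
K_X(t) = log M_X(t) = -5*log(1 - t)
D^3[K](t) = -10/(t^3 - 3*t^2 + 3*t - 1)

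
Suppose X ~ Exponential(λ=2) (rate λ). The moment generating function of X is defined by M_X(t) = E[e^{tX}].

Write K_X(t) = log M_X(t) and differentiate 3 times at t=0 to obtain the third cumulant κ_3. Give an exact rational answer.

M_X(t) = 2/(2 - t)
K_X(t) = log M_X(t) = -log(2 - t) + log(2)
K′(t) = -1/(t - 2)
K′′(t) = 1/(t^2 - 4*t + 4)
K′′′(t) = -2/(t^3 - 6*t^2 + 12*t - 8)

κ_3 = K′′′(0) = 1/4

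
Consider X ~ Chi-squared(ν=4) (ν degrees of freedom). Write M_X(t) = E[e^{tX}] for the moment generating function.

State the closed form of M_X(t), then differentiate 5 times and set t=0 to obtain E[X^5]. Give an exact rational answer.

M_X(t) = (1 - 2*t)^(-2)
D^5[M](t) = -23040/(128*t^7 - 448*t^6 + 672*t^5 - 560*t^4 + 280*t^3 - 84*t^2 + 14*t - 1)

E[X^5] = D^5[M](0) = 23040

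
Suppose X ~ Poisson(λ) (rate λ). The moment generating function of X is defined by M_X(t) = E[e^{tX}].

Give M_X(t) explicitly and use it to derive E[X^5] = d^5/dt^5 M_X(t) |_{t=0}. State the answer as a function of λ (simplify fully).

M_X(t) = e^(λ*(e^(t) - 1))
D^5[M](t) = (λ^5*e^(5*t)*e^(λ*e^(t)) + 10*λ^4*e^(4*t)*e^(λ*e^(t)) + 25*λ^3*e^(3*t)*e^(λ*e^(t)) + 15*λ^2*e^(2*t)*e^(λ*e^(t)) + λ*e^(t)*e^(λ*e^(t)))*e^(-λ)

E[X^5] = D^5[M](0) = λ*(λ^4 + 10*λ^3 + 25*λ^2 + 15*λ + 1)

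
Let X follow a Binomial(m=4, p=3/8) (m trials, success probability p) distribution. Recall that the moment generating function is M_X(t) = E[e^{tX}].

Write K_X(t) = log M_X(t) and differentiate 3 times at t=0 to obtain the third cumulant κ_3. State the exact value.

κ_3 = K^(3)(0) = 15/64

M_X(t) = (3*e^(t)/8 + 5/8)^4
K_X(t) = log M_X(t) = 4*log(3*e^(t)/8 + 5/8)
K^(3)(t) = (-180*e^(2*t) + 300*e^(t))/(27*e^(3*t) + 135*e^(2*t) + 225*e^(t) + 125)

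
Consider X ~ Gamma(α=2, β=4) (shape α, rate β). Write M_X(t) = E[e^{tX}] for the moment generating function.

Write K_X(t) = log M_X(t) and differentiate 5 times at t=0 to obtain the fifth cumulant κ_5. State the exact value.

κ_5 = D^5[K](0) = 3/64

M_X(t) = 16/(4 - t)^2
K_X(t) = log M_X(t) = -2*log(4 - t) + 4*log(2)
D^5[K](t) = -48/(t^5 - 20*t^4 + 160*t^3 - 640*t^2 + 1280*t - 1024)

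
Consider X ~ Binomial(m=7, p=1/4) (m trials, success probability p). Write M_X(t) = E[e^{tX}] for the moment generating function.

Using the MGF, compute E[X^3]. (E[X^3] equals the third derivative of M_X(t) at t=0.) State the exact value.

E[X^3] = D^3[M](0) = 413/32

M_X(t) = (e^(t)/4 + 3/4)^7
D^3[M](t) = 343*e^(7*t)/16384 + 567*e^(6*t)/2048 + 23625*e^(5*t)/16384 + 945*e^(4*t)/256 + 76545*e^(3*t)/16384 + 5103*e^(2*t)/2048 + 5103*e^(t)/16384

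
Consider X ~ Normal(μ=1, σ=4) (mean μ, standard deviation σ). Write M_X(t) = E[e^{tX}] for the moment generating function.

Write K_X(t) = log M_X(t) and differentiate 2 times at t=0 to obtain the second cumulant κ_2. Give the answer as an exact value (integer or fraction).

M_X(t) = e^(8*t^2 + t)
K_X(t) = log M_X(t) = 8*t^2 + t
D^2[K](t) = 16

κ_2 = D^2[K](0) = 16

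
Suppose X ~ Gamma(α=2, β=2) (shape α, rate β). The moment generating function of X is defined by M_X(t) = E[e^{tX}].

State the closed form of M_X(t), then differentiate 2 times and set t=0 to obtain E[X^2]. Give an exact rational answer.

E[X^2] = d^2M/dt^2 |_{t=0} = 3/2

M_X(t) = 4/(2 - t)^2
dM/dt = -8/(t^3 - 6*t^2 + 12*t - 8)
d^2M/dt^2 = 24/(t^4 - 8*t^3 + 24*t^2 - 32*t + 16)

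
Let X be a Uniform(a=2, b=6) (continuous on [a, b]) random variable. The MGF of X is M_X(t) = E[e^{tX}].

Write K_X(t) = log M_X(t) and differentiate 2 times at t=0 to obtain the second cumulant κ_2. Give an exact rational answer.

κ_2 = K′′(0) = 4/3

M_X(t) = (e^(6*t) - e^(2*t))/(4*t)
K_X(t) = log M_X(t) = -log(t) + log(e^(6*t) - e^(2*t)) - 2*log(2)
K′(t) = (6*t*e^(4*t) - 2*t - e^(4*t) + 1)/(t*e^(4*t) - t)
K′′(t) = (-16*t^2*e^(4*t) + e^(8*t) - 2*e^(4*t) + 1)/(t^2*e^(8*t) - 2*t^2*e^(4*t) + t^2)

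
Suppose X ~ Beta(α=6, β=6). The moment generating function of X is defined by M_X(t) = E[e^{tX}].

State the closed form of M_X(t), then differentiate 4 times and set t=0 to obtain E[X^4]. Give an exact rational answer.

M_X(t) = ₁F₁(6; 12; t)
M^(4)(t) = 6*₁F₁(10; 16; t)/65

E[X^4] = M^(4)(0) = 6/65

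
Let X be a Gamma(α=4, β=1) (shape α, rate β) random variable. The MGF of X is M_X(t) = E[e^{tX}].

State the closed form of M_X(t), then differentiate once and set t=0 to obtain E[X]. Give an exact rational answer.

M_X(t) = (1 - t)^(-4)
M′(t) = -4/(t^5 - 5*t^4 + 10*t^3 - 10*t^2 + 5*t - 1)

E[X] = M′(0) = 4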